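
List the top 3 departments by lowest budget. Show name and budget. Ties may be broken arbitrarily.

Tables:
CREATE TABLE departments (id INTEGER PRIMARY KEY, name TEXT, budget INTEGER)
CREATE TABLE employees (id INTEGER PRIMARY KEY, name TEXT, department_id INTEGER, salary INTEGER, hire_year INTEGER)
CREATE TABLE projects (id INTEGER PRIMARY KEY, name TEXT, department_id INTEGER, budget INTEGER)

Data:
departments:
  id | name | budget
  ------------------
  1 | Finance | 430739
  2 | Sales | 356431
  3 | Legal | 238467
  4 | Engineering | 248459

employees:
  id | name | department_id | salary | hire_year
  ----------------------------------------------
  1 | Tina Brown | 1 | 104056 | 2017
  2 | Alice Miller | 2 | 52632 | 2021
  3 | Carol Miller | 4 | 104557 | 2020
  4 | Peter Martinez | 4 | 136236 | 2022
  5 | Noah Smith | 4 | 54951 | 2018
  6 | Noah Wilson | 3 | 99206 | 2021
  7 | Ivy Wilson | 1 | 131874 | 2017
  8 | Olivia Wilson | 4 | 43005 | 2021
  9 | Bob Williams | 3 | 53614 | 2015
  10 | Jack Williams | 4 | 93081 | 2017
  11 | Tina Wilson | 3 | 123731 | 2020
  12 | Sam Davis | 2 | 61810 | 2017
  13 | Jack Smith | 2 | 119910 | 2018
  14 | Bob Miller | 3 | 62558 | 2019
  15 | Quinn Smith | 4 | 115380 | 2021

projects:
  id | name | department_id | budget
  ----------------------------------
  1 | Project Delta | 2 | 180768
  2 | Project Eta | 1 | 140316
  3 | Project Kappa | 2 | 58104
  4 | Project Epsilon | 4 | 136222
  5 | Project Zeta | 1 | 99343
SELECT name, budget FROM departments ORDER BY budget ASC LIMIT 3

Execution result:
name | budget
Legal | 238467
Engineering | 248459
Sales | 356431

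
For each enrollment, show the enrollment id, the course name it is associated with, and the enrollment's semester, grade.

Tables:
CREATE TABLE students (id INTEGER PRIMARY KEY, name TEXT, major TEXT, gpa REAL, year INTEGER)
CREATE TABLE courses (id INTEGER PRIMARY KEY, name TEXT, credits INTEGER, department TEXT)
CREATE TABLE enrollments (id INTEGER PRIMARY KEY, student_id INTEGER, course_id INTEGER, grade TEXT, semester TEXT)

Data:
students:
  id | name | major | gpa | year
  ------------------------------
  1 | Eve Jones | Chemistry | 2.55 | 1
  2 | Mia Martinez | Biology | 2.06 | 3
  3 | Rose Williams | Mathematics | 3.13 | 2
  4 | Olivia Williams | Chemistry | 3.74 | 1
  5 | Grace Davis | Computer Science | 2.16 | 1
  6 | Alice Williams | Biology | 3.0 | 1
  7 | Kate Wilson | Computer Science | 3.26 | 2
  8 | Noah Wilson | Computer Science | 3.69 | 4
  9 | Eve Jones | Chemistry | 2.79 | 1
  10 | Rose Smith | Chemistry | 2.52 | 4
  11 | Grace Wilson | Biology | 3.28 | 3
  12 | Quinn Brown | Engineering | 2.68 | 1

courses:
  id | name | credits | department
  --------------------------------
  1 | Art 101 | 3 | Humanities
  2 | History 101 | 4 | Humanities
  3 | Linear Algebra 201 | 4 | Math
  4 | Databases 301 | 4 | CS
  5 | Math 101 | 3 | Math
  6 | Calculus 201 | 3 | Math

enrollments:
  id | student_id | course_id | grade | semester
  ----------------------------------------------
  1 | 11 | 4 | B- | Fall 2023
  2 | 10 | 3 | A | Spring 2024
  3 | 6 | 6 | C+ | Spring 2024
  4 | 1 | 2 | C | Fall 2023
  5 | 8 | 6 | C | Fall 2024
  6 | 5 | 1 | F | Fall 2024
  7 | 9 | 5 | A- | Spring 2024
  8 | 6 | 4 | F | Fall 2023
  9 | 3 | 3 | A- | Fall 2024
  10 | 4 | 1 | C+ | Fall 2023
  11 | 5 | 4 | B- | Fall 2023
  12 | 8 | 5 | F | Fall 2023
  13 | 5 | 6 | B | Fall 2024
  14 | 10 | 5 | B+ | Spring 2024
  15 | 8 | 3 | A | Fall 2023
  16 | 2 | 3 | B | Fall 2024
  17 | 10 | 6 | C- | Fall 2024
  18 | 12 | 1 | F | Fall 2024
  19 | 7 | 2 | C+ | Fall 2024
SELECT c.id, p.name AS course, c.semester, c.grade FROM enrollments c JOIN courses p ON c.course_id = p.id

Execution result:
id | course | semester | grade
1 | Databases 301 | Fall 2023 | B-
2 | Linear Algebra 201 | Spring 2024 | A
3 | Calculus 201 | Spring 2024 | C+
4 | History 101 | Fall 2023 | C
5 | Calculus 201 | Fall 2024 | C
6 | Art 101 | Fall 2024 | F
7 | Math 101 | Spring 2024 | A-
8 | Databases 301 | Fall 2023 | F
9 | Linear Algebra 201 | Fall 2024 | A-
10 | Art 101 | Fall 2023 | C+
11 | Databases 301 | Fall 2023 | B-
12 | Math 101 | Fall 2023 | F
13 | Calculus 201 | Fall 2024 | B
14 | Math 101 | Spring 2024 | B+
15 | Linear Algebra 201 | Fall 2023 | A
16 | Linear Algebra 201 | Fall 2024 | B
17 | Calculus 201 | Fall 2024 | C-
18 | Art 101 | Fall 2024 | F
19 | History 101 | Fall 2024 | C+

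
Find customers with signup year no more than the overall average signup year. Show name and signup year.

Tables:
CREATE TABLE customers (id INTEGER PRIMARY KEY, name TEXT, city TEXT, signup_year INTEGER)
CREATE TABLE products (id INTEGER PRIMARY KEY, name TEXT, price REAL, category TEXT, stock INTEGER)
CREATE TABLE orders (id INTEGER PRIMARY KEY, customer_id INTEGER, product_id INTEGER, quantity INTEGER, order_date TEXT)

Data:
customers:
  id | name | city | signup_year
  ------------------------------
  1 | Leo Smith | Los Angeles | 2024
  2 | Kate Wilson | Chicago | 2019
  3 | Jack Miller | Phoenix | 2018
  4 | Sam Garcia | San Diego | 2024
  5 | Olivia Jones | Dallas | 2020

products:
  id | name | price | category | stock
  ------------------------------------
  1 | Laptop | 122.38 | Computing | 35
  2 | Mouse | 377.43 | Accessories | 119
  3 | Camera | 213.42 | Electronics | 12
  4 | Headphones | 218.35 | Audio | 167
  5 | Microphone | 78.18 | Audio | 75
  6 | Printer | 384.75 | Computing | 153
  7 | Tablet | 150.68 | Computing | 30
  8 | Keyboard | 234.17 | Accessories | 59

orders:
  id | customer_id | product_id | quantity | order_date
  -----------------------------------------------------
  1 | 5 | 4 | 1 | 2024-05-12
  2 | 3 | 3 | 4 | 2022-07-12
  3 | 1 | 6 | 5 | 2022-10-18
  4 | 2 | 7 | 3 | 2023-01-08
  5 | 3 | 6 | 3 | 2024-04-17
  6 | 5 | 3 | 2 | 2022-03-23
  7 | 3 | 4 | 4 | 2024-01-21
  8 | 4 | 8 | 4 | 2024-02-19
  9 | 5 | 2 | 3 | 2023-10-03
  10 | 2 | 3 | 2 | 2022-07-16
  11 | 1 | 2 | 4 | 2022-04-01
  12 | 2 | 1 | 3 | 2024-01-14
SELECT name, signup_year FROM customers WHERE signup_year <= (SELECT AVG(signup_year) FROM customers)

Execution result:
name | signup_year
Kate Wilson | 2019
Jack Miller | 2018
Olivia Jones | 2020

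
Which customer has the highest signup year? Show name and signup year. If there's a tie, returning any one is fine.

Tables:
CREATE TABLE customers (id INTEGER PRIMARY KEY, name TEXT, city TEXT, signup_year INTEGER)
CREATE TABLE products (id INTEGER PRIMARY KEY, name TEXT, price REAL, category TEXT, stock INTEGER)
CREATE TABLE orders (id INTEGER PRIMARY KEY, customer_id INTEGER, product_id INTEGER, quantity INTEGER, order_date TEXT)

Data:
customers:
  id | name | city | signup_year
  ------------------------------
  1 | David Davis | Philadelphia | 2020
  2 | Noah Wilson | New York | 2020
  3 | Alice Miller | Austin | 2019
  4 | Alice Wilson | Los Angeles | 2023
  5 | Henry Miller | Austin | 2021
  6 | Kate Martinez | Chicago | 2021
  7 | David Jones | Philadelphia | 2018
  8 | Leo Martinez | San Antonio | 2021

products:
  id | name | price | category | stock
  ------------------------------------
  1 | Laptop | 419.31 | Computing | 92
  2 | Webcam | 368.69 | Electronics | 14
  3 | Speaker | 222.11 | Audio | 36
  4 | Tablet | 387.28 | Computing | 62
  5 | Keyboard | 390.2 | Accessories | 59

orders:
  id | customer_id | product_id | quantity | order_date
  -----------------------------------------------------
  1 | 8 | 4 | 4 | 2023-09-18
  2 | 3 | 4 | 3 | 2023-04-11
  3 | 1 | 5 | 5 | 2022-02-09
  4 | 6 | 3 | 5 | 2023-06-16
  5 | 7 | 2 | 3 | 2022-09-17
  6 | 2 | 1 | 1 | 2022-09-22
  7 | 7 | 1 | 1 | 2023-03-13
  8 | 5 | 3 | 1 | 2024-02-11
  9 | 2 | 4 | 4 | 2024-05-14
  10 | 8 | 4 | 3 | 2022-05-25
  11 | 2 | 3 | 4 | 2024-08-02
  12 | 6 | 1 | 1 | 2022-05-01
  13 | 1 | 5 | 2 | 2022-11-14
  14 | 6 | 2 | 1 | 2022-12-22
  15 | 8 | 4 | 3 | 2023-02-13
SELECT name, signup_year FROM customers ORDER BY signup_year DESC LIMIT 1

Execution result:
name | signup_year
Alice Wilson | 2023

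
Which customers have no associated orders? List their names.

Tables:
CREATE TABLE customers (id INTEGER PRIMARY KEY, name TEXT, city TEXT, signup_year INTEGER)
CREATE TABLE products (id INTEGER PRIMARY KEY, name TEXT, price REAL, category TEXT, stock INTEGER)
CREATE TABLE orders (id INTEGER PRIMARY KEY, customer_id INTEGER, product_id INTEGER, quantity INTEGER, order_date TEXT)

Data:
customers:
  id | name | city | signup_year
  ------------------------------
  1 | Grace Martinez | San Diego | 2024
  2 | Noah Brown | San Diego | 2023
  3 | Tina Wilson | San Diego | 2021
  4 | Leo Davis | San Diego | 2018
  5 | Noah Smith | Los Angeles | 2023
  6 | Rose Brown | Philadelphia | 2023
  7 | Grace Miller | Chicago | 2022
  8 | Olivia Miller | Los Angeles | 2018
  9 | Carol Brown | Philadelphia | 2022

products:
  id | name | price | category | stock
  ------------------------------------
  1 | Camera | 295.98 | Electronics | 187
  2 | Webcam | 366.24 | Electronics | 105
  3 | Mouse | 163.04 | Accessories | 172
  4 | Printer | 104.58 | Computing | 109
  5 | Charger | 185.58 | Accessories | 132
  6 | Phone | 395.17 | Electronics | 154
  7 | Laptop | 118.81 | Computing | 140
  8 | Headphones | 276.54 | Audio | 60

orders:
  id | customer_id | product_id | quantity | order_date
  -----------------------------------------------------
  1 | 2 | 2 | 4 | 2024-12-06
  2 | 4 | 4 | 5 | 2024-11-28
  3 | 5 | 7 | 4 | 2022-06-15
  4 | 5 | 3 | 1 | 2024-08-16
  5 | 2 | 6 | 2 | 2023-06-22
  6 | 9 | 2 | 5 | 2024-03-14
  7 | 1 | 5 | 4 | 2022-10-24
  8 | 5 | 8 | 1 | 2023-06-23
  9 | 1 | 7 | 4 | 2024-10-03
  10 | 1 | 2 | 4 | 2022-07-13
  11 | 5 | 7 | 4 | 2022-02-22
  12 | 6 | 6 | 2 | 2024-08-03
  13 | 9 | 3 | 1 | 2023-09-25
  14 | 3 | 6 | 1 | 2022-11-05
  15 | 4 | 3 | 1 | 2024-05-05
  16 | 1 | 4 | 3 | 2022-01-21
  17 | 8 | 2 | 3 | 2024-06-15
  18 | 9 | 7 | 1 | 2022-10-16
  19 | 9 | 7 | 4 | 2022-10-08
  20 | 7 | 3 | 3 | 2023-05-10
SELECT p.name FROM customers p LEFT JOIN orders c ON c.customer_id = p.id WHERE c.id IS NULL

Execution result:
(no rows)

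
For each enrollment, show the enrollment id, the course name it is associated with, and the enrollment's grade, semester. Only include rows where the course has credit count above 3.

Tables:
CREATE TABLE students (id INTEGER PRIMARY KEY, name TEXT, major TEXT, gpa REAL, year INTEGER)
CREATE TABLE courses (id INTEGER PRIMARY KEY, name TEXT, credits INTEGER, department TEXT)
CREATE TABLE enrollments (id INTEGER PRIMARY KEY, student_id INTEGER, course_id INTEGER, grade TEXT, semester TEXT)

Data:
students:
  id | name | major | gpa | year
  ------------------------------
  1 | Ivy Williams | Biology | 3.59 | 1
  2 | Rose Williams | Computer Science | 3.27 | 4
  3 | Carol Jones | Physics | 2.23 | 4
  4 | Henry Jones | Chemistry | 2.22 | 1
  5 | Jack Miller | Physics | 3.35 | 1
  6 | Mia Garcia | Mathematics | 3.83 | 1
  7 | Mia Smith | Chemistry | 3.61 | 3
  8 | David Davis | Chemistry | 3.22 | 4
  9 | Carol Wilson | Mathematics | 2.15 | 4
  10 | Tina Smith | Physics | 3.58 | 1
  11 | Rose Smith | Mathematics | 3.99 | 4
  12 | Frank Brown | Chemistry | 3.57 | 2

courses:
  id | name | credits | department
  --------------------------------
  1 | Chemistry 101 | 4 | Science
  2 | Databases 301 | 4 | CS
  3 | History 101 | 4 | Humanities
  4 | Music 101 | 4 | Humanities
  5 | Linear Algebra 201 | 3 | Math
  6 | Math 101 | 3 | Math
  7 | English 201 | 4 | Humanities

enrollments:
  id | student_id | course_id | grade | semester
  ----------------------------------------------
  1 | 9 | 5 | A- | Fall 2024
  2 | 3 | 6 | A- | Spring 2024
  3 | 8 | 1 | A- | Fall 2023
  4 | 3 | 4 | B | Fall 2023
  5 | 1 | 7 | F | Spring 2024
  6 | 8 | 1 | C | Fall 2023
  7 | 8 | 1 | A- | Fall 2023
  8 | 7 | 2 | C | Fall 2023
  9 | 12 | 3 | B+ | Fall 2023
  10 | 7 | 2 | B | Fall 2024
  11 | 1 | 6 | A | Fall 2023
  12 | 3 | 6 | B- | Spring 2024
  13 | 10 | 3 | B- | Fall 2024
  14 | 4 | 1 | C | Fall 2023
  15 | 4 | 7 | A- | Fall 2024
SELECT c.id, p.name AS course, c.grade, c.semester FROM enrollments c JOIN courses p ON c.course_id = p.id WHERE p.credits > 3

Execution result:
id | course | grade | semester
3 | Chemistry 101 | A- | Fall 2023
4 | Music 101 | B | Fall 2023
5 | English 201 | F | Spring 2024
6 | Chemistry 101 | C | Fall 2023
7 | Chemistry 101 | A- | Fall 2023
8 | Databases 301 | C | Fall 2023
9 | History 101 | B+ | Fall 2023
10 | Databases 301 | B | Fall 2024
13 | History 101 | B- | Fall 2024
14 | Chemistry 101 | C | Fall 2023
15 | English 201 | A- | Fall 2024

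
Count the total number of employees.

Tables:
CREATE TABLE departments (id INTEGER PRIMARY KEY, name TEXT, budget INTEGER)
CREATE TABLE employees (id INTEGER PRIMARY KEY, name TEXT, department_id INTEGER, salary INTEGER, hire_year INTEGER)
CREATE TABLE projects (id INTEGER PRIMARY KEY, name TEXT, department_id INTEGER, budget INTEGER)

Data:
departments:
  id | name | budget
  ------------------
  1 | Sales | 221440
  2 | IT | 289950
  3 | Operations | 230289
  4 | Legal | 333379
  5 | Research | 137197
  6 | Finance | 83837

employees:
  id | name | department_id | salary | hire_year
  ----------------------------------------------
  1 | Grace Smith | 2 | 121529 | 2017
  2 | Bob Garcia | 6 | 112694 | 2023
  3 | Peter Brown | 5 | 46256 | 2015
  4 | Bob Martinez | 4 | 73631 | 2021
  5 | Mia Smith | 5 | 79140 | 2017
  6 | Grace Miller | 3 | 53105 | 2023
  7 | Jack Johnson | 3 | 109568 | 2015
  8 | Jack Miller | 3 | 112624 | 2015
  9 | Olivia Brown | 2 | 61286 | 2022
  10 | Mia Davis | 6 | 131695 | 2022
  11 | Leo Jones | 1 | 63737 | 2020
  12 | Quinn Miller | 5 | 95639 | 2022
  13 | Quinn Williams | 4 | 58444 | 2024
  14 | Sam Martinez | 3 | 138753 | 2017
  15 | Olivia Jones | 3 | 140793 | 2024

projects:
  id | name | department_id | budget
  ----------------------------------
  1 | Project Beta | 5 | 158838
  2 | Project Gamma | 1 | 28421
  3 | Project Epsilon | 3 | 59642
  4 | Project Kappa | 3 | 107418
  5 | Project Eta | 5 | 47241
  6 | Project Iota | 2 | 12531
SELECT COUNT(*) FROM employees

Execution result:
15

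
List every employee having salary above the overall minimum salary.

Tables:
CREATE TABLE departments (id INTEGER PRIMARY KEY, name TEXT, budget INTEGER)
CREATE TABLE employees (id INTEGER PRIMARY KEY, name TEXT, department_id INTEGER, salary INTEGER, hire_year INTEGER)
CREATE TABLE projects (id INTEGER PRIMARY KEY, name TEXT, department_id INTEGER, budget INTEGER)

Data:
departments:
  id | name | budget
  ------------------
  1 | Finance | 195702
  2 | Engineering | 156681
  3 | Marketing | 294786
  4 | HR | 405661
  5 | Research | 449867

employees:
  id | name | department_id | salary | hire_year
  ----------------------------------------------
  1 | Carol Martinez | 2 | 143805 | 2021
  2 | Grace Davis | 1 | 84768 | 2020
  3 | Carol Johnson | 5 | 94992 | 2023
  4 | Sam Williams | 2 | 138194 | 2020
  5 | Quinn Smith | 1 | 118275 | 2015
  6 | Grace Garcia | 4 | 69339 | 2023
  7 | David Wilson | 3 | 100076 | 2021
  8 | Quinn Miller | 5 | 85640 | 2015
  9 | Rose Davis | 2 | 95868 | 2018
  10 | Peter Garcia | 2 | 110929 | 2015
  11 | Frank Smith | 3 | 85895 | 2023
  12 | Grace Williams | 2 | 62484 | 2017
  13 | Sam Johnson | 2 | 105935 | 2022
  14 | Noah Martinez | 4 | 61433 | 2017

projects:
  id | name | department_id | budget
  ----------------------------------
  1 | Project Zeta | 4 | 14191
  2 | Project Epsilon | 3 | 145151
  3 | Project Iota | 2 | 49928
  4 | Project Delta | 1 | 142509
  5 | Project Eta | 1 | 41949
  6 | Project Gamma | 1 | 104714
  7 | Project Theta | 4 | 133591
SELECT name, salary FROM employees WHERE salary > (SELECT MIN(salary) FROM employees)

Execution result:
name | salary
Carol Martinez | 143805
Grace Davis | 84768
Carol Johnson | 94992
Sam Williams | 138194
Quinn Smith | 118275
Grace Garcia | 69339
David Wilson | 100076
Quinn Miller | 85640
Rose Davis | 95868
Peter Garcia | 110929
Frank Smith | 85895
Grace Williams | 62484
Sam Johnson | 105935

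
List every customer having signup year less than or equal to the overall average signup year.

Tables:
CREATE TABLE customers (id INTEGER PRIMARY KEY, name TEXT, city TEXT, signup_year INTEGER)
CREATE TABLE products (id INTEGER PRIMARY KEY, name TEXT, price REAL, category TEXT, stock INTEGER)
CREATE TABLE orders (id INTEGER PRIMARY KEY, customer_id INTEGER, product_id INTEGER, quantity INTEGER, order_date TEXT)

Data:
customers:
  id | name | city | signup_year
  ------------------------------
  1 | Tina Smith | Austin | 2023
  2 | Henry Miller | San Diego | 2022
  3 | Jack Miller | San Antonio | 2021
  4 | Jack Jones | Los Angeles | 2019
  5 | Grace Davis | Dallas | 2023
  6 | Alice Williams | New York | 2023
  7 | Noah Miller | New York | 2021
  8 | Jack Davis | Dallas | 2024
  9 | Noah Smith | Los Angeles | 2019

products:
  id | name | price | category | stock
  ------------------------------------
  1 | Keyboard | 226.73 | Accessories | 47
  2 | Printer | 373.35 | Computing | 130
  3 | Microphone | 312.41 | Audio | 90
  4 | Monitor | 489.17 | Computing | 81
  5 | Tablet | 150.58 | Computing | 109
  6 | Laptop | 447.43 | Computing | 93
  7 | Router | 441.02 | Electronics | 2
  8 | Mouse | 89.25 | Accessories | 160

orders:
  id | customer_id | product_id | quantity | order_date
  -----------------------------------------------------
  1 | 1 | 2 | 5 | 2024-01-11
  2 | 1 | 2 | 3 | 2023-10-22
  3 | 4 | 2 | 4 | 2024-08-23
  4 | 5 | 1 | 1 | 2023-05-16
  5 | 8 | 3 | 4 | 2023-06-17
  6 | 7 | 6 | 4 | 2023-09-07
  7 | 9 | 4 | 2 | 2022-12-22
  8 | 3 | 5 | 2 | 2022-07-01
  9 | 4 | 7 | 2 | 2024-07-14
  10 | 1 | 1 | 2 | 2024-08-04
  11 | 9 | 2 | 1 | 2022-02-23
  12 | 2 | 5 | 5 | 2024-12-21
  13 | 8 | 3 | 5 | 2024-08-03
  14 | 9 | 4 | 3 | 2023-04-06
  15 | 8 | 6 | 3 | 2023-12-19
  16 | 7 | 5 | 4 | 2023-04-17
SELECT name, signup_year FROM customers WHERE signup_year <= (SELECT AVG(signup_year) FROM customers)

Execution result:
name | signup_year
Jack Miller | 2021
Jack Jones | 2019
Noah Miller | 2021
Noah Smith | 2019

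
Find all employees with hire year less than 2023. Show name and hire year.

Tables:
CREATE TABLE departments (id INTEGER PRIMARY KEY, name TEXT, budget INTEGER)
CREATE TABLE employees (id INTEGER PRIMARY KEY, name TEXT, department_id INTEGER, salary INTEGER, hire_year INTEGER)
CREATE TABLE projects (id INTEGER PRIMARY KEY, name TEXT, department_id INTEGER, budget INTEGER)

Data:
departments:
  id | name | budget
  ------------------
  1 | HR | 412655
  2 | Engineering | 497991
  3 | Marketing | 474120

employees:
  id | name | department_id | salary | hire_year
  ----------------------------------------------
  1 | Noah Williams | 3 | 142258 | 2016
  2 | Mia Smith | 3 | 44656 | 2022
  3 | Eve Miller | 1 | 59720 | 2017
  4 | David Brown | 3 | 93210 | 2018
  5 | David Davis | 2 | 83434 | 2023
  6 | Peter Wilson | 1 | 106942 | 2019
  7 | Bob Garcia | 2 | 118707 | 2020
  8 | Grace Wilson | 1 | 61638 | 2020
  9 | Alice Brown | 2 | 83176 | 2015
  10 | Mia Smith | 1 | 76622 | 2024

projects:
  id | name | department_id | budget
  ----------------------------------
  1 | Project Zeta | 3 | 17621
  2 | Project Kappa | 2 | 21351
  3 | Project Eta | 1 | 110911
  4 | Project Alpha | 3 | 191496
SELECT name, hire_year FROM employees WHERE hire_year < 2023

Execution result:
name | hire_year
Noah Williams | 2016
Mia Smith | 2022
Eve Miller | 2017
David Brown | 2018
Peter Wilson | 2019
Bob Garcia | 2020
Grace Wilson | 2020
Alice Brown | 2015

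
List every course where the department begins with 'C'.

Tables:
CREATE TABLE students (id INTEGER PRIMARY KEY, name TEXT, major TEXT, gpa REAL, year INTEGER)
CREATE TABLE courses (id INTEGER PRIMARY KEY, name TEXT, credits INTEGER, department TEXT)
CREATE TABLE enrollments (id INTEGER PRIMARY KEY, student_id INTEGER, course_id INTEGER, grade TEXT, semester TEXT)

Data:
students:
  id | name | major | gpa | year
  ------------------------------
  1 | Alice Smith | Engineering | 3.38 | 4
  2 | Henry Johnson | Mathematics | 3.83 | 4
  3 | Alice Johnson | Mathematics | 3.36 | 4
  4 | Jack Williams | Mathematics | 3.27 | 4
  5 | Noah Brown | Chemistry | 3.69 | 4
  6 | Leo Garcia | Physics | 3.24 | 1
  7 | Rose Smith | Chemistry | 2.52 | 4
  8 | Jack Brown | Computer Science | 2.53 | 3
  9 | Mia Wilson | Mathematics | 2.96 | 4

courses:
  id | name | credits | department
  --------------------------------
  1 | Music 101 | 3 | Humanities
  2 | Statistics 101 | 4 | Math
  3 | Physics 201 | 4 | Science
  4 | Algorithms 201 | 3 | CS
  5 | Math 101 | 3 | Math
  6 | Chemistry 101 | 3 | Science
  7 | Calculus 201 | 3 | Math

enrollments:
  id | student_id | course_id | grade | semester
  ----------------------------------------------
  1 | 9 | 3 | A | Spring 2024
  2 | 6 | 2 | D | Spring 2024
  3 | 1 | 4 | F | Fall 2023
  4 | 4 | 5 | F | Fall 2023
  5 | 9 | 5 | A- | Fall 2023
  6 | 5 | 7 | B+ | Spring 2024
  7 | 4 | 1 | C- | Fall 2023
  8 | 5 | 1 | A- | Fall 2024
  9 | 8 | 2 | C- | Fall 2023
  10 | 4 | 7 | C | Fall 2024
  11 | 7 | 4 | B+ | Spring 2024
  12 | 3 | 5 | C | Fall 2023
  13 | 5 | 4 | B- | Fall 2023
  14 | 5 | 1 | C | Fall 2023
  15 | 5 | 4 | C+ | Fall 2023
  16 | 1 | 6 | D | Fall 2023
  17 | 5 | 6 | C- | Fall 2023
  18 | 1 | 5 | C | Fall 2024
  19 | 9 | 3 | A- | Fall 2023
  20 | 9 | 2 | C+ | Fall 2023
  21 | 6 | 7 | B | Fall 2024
SELECT name, department FROM courses WHERE department LIKE 'C%'

Execution result:
name | department
Algorithms 201 | CS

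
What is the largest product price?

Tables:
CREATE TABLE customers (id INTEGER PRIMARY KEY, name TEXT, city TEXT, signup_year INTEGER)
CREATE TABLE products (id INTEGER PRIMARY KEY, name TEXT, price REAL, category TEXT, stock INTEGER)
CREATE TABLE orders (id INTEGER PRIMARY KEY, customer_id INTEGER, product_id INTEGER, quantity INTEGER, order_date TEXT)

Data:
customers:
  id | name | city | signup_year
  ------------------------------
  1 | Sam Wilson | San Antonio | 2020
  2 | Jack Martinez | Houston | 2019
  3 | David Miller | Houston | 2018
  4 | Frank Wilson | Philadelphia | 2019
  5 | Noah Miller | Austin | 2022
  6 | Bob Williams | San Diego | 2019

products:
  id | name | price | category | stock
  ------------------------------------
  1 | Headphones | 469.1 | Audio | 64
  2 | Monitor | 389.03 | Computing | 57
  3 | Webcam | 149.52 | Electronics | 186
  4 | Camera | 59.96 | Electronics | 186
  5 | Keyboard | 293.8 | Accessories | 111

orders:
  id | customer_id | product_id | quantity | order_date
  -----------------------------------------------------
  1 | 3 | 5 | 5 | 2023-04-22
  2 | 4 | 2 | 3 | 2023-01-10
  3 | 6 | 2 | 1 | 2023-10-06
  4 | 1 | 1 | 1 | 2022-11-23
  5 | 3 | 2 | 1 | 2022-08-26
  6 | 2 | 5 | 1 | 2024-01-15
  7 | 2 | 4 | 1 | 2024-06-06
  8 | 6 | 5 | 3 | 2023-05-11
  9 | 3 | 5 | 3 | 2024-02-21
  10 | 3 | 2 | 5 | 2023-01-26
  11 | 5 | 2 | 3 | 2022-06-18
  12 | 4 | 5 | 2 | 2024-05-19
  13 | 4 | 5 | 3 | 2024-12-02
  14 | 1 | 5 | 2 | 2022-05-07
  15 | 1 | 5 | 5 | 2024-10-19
SELECT MAX(price) FROM products

Execution result:
469.10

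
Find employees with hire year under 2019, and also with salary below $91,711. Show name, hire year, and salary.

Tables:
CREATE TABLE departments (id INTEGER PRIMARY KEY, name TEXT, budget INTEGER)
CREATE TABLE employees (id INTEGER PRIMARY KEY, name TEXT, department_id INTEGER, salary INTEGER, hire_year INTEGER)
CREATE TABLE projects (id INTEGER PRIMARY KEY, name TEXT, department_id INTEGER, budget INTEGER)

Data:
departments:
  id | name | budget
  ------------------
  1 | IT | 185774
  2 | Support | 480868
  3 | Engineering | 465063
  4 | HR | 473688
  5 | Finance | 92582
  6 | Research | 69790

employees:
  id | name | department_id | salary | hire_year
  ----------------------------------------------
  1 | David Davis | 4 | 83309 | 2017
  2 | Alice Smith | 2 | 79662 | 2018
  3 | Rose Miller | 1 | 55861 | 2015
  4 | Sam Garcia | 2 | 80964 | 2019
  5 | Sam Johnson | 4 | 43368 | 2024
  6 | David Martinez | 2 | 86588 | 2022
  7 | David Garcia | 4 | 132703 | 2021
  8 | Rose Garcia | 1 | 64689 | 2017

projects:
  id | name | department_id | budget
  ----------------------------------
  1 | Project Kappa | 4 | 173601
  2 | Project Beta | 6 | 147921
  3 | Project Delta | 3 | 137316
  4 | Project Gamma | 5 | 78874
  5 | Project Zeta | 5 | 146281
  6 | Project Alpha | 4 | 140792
SELECT name, hire_year, salary FROM employees WHERE hire_year < 2019 AND salary < 91711

Execution result:
name | hire_year | salary
David Davis | 2017 | 83309
Alice Smith | 2018 | 79662
Rose Miller | 2015 | 55861
Rose Garcia | 2017 | 64689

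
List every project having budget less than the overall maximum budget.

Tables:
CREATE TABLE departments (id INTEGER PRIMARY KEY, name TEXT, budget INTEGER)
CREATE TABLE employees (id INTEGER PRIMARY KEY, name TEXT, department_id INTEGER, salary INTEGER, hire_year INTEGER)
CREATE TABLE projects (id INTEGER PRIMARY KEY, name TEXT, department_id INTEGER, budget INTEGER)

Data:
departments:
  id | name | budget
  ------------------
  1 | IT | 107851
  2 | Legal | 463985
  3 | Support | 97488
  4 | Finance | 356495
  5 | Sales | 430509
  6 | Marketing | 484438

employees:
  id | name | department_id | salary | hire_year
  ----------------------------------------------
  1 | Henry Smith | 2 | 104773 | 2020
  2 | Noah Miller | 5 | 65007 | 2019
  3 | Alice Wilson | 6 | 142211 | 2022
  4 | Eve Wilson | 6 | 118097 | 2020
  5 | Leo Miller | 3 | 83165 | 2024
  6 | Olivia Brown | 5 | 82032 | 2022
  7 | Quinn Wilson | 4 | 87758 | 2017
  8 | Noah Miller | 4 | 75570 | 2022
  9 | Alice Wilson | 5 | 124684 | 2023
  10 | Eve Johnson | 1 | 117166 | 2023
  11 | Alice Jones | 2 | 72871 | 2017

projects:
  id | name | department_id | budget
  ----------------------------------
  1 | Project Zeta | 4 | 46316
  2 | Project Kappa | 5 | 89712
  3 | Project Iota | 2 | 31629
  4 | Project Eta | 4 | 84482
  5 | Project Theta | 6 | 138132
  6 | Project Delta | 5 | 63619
SELECT name, budget FROM projects WHERE budget < (SELECT MAX(budget) FROM projects)

Execution result:
name | budget
Project Zeta | 46316
Project Kappa | 89712
Project Iota | 31629
Project Eta | 84482
Project Delta | 63619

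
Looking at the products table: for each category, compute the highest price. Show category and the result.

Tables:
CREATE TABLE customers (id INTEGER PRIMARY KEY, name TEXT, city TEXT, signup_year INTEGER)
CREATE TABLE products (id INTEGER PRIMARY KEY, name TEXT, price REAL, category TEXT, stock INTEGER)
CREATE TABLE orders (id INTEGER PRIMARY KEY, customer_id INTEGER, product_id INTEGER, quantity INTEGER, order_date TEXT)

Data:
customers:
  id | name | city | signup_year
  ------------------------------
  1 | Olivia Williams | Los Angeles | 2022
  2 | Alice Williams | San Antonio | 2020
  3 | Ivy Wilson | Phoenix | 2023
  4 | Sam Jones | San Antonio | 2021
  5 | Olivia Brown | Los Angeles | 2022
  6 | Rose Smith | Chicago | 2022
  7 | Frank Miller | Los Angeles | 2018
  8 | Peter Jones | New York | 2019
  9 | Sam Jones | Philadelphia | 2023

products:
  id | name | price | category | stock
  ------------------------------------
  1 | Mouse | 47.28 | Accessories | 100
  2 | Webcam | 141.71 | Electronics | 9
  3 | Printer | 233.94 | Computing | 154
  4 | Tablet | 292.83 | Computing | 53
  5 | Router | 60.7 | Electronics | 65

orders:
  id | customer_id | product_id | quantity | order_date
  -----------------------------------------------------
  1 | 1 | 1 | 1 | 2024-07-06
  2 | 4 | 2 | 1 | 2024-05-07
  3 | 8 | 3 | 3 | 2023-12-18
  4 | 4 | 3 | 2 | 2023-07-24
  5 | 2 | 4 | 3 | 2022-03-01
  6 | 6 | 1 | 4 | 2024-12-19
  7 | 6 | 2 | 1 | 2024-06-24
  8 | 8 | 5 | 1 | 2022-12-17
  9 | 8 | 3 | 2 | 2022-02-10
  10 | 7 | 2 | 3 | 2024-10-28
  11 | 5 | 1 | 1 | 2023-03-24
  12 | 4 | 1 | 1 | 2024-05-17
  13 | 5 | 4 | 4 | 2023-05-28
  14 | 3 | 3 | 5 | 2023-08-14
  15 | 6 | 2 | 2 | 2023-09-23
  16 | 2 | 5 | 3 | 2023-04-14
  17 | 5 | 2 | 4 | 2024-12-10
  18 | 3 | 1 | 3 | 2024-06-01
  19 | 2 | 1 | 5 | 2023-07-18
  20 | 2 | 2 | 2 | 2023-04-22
SELECT category, MAX(price) AS max_price FROM products GROUP BY category

Execution result:
category | max_price
Accessories | 47.28
Computing | 292.83
Electronics | 141.71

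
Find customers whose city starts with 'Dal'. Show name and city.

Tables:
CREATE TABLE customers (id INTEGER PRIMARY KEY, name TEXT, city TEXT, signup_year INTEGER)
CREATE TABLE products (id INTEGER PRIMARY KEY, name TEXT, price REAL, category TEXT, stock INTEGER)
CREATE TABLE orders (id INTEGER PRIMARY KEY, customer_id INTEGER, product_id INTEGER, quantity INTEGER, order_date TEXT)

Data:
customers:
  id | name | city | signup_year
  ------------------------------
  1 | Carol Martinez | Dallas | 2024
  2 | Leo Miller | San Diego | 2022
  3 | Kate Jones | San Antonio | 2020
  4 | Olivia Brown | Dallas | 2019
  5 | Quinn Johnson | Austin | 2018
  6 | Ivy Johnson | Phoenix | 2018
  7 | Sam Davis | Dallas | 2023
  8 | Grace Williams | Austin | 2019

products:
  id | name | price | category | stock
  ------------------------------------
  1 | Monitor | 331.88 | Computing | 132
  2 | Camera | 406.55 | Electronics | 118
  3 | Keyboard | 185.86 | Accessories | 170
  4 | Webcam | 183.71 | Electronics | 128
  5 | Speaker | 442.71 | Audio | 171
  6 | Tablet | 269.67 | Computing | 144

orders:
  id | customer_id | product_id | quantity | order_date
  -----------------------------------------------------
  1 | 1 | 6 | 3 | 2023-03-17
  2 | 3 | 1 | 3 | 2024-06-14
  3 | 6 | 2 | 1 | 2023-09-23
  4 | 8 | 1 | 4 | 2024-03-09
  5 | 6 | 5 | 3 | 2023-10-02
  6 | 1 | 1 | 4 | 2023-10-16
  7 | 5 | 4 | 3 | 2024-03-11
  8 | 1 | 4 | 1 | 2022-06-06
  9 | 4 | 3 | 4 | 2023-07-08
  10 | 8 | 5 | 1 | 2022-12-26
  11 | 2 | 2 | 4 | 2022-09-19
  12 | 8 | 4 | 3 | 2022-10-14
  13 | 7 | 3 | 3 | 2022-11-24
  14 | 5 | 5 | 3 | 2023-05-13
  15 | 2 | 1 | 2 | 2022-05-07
SELECT name, city FROM customers WHERE city LIKE 'Dal%'

Execution result:
name | city
Carol Martinez | Dallas
Olivia Brown | Dallas
Sam Davis | Dallas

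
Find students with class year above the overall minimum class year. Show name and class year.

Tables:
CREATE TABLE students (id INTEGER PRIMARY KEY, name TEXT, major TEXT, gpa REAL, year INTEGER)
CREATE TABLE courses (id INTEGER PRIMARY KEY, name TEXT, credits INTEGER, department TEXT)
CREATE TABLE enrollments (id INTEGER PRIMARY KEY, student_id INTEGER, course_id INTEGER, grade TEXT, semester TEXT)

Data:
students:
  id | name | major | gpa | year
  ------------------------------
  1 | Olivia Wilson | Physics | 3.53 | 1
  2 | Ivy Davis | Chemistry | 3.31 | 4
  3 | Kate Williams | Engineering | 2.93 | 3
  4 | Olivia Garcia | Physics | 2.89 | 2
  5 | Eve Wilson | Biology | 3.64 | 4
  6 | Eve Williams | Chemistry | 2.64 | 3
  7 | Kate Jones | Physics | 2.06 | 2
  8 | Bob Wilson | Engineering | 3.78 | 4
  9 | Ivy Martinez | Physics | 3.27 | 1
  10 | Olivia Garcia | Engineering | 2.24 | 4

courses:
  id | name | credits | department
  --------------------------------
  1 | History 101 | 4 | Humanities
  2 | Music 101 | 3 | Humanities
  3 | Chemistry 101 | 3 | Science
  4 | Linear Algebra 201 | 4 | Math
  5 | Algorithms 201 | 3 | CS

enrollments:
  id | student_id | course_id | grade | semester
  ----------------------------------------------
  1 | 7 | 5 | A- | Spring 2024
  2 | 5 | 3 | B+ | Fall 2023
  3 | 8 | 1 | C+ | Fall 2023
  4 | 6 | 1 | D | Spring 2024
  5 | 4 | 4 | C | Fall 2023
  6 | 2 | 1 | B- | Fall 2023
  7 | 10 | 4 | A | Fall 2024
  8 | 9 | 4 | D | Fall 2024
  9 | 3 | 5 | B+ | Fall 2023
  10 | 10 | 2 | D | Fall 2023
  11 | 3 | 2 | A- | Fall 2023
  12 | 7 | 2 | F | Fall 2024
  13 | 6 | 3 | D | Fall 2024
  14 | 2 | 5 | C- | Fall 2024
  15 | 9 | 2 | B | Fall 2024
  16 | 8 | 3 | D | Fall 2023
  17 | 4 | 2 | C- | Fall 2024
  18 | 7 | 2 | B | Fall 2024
SELECT name, year FROM students WHERE year > (SELECT MIN(year) FROM students)

Execution result:
name | year
Ivy Davis | 4
Kate Williams | 3
Olivia Garcia | 2
Eve Wilson | 4
Eve Williams | 3
Kate Jones | 2
Bob Wilson | 4
Olivia Garcia | 4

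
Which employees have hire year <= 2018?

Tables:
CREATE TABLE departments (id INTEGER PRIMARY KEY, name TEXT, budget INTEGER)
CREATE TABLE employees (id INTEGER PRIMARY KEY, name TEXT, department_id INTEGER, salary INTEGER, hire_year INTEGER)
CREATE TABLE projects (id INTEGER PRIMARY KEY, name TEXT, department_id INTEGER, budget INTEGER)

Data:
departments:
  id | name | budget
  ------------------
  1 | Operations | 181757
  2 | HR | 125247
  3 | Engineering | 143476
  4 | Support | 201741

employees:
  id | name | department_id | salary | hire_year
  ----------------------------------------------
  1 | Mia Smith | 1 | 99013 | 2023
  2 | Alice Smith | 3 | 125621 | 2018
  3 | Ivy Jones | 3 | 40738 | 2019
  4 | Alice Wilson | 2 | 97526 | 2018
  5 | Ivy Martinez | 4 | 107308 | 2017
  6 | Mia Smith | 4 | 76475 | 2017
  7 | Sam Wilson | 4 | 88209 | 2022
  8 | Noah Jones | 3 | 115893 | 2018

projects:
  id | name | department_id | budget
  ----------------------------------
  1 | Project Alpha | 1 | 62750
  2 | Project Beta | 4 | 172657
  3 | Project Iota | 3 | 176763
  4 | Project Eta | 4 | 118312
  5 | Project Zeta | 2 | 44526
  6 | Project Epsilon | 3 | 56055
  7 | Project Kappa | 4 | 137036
SELECT name, hire_year FROM employees WHERE hire_year <= 2018

Execution result:
name | hire_year
Alice Smith | 2018
Alice Wilson | 2018
Ivy Martinez | 2017
Mia Smith | 2017
Noah Jones | 2018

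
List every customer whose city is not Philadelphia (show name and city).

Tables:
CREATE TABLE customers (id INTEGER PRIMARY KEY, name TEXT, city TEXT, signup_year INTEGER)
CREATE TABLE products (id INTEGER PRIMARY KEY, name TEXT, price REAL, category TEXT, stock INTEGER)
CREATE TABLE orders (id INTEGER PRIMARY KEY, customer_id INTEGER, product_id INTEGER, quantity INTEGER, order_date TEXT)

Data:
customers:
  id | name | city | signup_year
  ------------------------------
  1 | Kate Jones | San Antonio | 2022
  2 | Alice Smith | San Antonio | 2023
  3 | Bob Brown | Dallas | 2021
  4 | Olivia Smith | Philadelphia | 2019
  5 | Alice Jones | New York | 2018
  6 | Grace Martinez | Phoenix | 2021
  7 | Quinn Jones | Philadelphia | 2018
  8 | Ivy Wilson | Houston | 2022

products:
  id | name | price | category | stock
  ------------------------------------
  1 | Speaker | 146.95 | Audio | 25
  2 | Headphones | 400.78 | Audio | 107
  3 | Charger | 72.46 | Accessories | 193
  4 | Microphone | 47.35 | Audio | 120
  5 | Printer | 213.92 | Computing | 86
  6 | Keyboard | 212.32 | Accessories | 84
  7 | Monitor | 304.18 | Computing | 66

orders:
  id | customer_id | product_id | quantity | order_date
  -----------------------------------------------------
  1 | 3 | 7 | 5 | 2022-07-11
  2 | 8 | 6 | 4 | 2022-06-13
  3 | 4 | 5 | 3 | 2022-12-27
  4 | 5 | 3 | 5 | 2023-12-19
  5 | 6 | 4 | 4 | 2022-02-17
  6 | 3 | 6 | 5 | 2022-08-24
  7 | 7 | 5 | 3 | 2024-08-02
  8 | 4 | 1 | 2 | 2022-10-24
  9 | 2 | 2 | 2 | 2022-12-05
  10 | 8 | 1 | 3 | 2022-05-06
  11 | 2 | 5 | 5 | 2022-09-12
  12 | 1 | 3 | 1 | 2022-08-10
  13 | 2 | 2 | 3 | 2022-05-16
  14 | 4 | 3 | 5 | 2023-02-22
SELECT name, city FROM customers WHERE city <> 'Philadelphia'

Execution result:
name | city
Kate Jones | San Antonio
Alice Smith | San Antonio
Bob Brown | Dallas
Alice Jones | New York
Grace Martinez | Phoenix
Ivy Wilson | Houston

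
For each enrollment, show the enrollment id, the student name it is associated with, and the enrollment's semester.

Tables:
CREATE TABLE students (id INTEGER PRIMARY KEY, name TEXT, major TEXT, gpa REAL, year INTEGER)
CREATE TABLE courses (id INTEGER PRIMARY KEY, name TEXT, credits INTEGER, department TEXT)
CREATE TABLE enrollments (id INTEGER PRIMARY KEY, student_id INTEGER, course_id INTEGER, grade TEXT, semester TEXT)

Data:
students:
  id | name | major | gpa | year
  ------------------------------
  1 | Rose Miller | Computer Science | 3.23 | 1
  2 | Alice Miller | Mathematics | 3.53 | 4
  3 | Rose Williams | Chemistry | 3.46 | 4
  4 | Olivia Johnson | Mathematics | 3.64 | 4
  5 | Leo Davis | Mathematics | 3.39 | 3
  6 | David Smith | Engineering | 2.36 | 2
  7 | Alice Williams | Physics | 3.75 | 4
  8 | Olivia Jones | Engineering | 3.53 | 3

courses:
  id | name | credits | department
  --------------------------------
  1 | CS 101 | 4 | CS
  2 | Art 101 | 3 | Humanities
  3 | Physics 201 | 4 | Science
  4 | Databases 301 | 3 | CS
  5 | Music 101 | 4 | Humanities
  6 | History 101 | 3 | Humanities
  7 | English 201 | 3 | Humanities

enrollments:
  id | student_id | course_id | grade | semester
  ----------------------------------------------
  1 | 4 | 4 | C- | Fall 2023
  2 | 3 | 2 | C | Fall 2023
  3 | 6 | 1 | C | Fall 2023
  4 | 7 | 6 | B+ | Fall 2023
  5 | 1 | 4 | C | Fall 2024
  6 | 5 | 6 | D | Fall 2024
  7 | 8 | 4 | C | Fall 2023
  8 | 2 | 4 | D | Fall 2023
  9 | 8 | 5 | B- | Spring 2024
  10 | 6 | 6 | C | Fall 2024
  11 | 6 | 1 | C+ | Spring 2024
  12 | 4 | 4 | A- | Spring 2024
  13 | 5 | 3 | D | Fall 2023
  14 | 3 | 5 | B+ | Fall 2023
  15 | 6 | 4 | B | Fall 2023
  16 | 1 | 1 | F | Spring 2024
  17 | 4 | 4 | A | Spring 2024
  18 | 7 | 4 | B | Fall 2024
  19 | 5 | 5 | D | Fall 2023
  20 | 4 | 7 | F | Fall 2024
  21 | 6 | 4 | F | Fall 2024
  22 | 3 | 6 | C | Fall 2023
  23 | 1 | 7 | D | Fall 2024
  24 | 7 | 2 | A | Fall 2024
SELECT c.id, p.name AS student, c.semester FROM enrollments c JOIN students p ON c.student_id = p.id

Execution result:
id | student | semester
1 | Olivia Johnson | Fall 2023
2 | Rose Williams | Fall 2023
3 | David Smith | Fall 2023
4 | Alice Williams | Fall 2023
5 | Rose Miller | Fall 2024
6 | Leo Davis | Fall 2024
7 | Olivia Jones | Fall 2023
8 | Alice Miller | Fall 2023
9 | Olivia Jones | Spring 2024
10 | David Smith | Fall 2024
11 | David Smith | Spring 2024
12 | Olivia Johnson | Spring 2024
13 | Leo Davis | Fall 2023
14 | Rose Williams | Fall 2023
15 | David Smith | Fall 2023
16 | Rose Miller | Spring 2024
17 | Olivia Johnson | Spring 2024
18 | Alice Williams | Fall 2024
19 | Leo Davis | Fall 2023
20 | Olivia Johnson | Fall 2024
21 | David Smith | Fall 2024
22 | Rose Williams | Fall 2023
23 | Rose Miller | Fall 2024
24 | Alice Williams | Fall 2024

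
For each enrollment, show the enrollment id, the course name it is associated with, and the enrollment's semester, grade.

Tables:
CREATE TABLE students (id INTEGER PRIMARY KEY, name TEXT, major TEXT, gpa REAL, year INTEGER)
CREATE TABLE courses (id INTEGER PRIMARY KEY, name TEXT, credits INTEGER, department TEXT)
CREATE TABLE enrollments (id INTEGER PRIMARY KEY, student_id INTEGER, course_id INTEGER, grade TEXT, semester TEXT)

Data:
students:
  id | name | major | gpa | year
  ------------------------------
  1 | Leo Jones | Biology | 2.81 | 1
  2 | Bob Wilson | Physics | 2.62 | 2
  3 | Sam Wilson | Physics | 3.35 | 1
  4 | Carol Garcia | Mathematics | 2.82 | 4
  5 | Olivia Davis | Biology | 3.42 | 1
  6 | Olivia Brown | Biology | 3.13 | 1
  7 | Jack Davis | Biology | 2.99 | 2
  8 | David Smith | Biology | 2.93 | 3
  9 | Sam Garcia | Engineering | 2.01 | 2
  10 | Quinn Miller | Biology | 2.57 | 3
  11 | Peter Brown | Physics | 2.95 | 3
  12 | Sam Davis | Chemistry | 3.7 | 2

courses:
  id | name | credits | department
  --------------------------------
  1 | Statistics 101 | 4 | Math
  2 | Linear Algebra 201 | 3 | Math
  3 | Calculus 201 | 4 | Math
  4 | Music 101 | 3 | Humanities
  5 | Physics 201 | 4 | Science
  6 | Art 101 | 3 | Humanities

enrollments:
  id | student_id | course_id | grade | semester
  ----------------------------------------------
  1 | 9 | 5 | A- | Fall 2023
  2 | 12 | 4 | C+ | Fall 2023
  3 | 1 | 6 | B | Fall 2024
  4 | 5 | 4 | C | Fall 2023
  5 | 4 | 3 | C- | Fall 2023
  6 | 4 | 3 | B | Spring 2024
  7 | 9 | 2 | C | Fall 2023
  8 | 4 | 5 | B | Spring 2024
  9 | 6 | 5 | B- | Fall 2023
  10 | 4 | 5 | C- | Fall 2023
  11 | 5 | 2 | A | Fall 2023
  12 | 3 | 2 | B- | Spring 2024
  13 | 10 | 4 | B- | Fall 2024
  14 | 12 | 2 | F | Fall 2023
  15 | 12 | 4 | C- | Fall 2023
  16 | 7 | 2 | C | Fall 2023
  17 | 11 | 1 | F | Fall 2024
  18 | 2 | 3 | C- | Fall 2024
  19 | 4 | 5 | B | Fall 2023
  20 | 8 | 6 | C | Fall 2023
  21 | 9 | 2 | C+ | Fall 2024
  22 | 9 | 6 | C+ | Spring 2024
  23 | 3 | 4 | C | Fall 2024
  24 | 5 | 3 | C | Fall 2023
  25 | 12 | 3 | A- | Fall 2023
SELECT c.id, p.name AS course, c.semester, c.grade FROM enrollments c JOIN courses p ON c.course_id = p.id

Execution result:
id | course | semester | grade
1 | Physics 201 | Fall 2023 | A-
2 | Music 101 | Fall 2023 | C+
3 | Art 101 | Fall 2024 | B
4 | Music 101 | Fall 2023 | C
5 | Calculus 201 | Fall 2023 | C-
6 | Calculus 201 | Spring 2024 | B
7 | Linear Algebra 201 | Fall 2023 | C
8 | Physics 201 | Spring 2024 | B
9 | Physics 201 | Fall 2023 | B-
10 | Physics 201 | Fall 2023 | C-
11 | Linear Algebra 201 | Fall 2023 | A
12 | Linear Algebra 201 | Spring 2024 | B-
13 | Music 101 | Fall 2024 | B-
14 | Linear Algebra 201 | Fall 2023 | F
15 | Music 101 | Fall 2023 | C-
16 | Linear Algebra 201 | Fall 2023 | C
17 | Statistics 101 | Fall 2024 | F
18 | Calculus 201 | Fall 2024 | C-
19 | Physics 201 | Fall 2023 | B
20 | Art 101 | Fall 2023 | C
21 | Linear Algebra 201 | Fall 2024 | C+
22 | Art 101 | Spring 2024 | C+
23 | Music 101 | Fall 2024 | C
24 | Calculus 201 | Fall 2023 | C
25 | Calculus 201 | Fall 2023 | A-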